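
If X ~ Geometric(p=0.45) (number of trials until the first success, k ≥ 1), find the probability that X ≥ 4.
0.166375

We have X ~ Geometric(p=0.45) (number of trials until the first success, k ≥ 1).

For discrete distributions, P(X ≥ 4) = 1 - P(X ≤ 3).

P(X ≤ 3) = 0.833625
P(X ≥ 4) = 1 - 0.833625 = 0.166375

So there's approximately a 16.6% chance that X is at least 4.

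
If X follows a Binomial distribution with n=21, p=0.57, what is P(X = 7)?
0.016795

We have X ~ Binomial(n=21, p=0.57).

For a Binomial distribution, the PMF gives us the probability of each outcome.

Using the PMF formula:
P(X = 7) = 0.016795

Rounded to 4 decimal places: 0.0168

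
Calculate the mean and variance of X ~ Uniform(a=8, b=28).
E[X] = 18.0000, Var(X) = 33.3333

We have X ~ Uniform(a=8, b=28).

For a Uniform distribution with a=8, b=28:

Expected value:
E[X] = 18.0000

Variance:
Var(X) = 33.3333

Standard deviation:
σ = √Var(X) = 5.7735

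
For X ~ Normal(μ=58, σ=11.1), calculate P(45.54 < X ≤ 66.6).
0.649943

We have X ~ Normal(μ=58, σ=11.1).

To find P(45.54 < X ≤ 66.6), we use:
P(45.54 < X ≤ 66.6) = P(X ≤ 66.6) - P(X ≤ 45.54)
                 = F(66.6) - F(45.54)
                 = 0.780764 - 0.130820
                 = 0.649943

So there's approximately a 65.0% chance that X falls in this range.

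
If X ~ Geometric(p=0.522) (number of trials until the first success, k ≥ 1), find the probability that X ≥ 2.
0.478000

We have X ~ Geometric(p=0.522) (number of trials until the first success, k ≥ 1).

For discrete distributions, P(X ≥ 2) = 1 - P(X ≤ 1).

P(X ≤ 1) = 0.522000
P(X ≥ 2) = 1 - 0.522000 = 0.478000

So there's approximately a 47.8% chance that X is at least 2.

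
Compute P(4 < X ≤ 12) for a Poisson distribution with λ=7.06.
0.803797

We have X ~ Poisson(λ=7.06).

To find P(4 < X ≤ 12), we use:
P(4 < X ≤ 12) = P(X ≤ 12) - P(X ≤ 4)
                 = F(12) - F(4)
                 = 0.971385 - 0.167588
                 = 0.803797

So there's approximately a 80.4% chance that X falls in this range.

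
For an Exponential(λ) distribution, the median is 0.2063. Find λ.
λ = 3.3599

For X ~ Exponential(λ), the CDF is F(x) = 1 - e^(-λx).
The median m satisfies F(m) = 0.5:
1 - e^(-λm) = 0.5
e^(-λm) = 0.5
λm = ln(2)
m = ln(2) / λ

Given m = 0.2063:
λ = ln(2) / 0.2063 = 0.693147 / 0.2063 = 3.3599

Verification: ln(2) / 3.3599 = 0.2063 ✓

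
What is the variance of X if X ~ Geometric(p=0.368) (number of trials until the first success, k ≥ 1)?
4.6668

We have X ~ Geometric(p=0.368) (number of trials until the first success, k ≥ 1).

For a Geometric distribution with p=0.368 (number of trials until the first success, k ≥ 1):
Var(X) = 4.6668

The variance measures the spread of the distribution around the mean.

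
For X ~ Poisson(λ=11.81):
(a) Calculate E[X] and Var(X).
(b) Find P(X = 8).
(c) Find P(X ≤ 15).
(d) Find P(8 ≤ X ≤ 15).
(a) E[X] = 11.8100, Var(X) = 11.8100
(b) P(X = 8) = 0.069737
(c) P(X ≤ 15) = 0.857840
(d) P(8 ≤ X ≤ 15) = 0.759701

We have X ~ Poisson(λ=11.81).

(a) Moments:
E[X] = 11.8100
Var(X) = 11.8100
σ = √Var(X) = 3.4366

(b) Point probability using PMF:
P(X = 8) = 0.069737

(c) Cumulative probability using CDF:
P(X ≤ 15) = F(15) = 0.857840

(d) Range probability:
P(8 ≤ X ≤ 15) = P(X ≤ 15) - P(X ≤ 7)
                   = F(15) - F(7)
                   = 0.857840 - 0.098139
                   = 0.759701

This means approximately 76.0% of outcomes fall in the interval [8, 15].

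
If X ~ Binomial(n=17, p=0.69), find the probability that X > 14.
0.065737

We have X ~ Binomial(n=17, p=0.69).

P(X > 14) = 1 - P(X ≤ 14)
                = 1 - F(14)
                = 1 - 0.934263
                = 0.065737

So there's approximately a 6.6% chance that X exceeds 14.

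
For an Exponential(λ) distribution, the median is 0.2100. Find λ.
λ = 3.3007

For X ~ Exponential(λ), the CDF is F(x) = 1 - e^(-λx).
The median m satisfies F(m) = 0.5:
1 - e^(-λm) = 0.5
e^(-λm) = 0.5
λm = ln(2)
m = ln(2) / λ

Given m = 0.2100:
λ = ln(2) / 0.2100 = 0.693147 / 0.2100 = 3.3007

Verification: ln(2) / 3.3007 = 0.2100 ✓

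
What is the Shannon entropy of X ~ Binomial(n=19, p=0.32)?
2.1253 nats

We have X ~ Binomial(n=19, p=0.32).

The Shannon entropy measures the uncertainty or information content of the distribution.

For a Binomial distribution with n=19, p=0.32:
H(X) = 2.1253 nats

(In bits, this would be 3.0661 bits.)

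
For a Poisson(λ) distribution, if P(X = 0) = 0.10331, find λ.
λ = 2.2700

For a Poisson(λ) distribution, the PMF at 0 is:
P(X = 0) = λ^0 e^(-λ) / 0! = e^(-λ)

Given P(X = 0) = 0.10331:
e^(-λ) = 0.10331
-λ = ln(0.10331)
λ = -ln(0.10331) = 2.2700

Verification: e^(-2.2700) = 0.10331 ✓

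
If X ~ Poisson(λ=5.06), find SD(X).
2.2494

We have X ~ Poisson(λ=5.06).

For a Poisson distribution with λ=5.06:
σ = √Var(X) = 2.2494

The standard deviation is the square root of the variance.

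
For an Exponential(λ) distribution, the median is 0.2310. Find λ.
λ = 3.0006

For X ~ Exponential(λ), the CDF is F(x) = 1 - e^(-λx).
The median m satisfies F(m) = 0.5:
1 - e^(-λm) = 0.5
e^(-λm) = 0.5
λm = ln(2)
m = ln(2) / λ

Given m = 0.2310:
λ = ln(2) / 0.2310 = 0.693147 / 0.2310 = 3.0006

Verification: ln(2) / 3.0006 = 0.2310 ✓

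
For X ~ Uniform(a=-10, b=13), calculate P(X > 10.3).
0.117391

We have X ~ Uniform(a=-10, b=13).

P(X > 10.3) = 1 - P(X ≤ 10.3)
                = 1 - F(10.3)
                = 1 - 0.882609
                = 0.117391

So there's approximately a 11.7% chance that X exceeds 10.3.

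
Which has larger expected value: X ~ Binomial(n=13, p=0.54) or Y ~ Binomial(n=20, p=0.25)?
X has larger mean (7.0200 > 5.0000)

Compute the expected value for each distribution:

X ~ Binomial(n=13, p=0.54):
E[X] = 7.0200

Y ~ Binomial(n=20, p=0.25):
E[Y] = 5.0000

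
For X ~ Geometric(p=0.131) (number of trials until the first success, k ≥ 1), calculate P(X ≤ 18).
0.920135

We have X ~ Geometric(p=0.131) (number of trials until the first success, k ≥ 1).

The CDF gives us P(X ≤ k).

Using the CDF:
P(X ≤ 18) = 0.920135

This means there's approximately a 92.0% chance that X is at most 18.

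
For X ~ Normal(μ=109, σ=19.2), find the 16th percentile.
89.9064

We have X ~ Normal(μ=109, σ=19.2).

We want to find x such that P(X ≤ x) = 0.16.

This is the 16th percentile, which means 16% of values fall below this point.

Using the inverse CDF (quantile function):
x = F⁻¹(0.16) = 89.9064

Verification: P(X ≤ 89.9064) = 0.16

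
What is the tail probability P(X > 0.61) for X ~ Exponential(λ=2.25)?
0.253472

We have X ~ Exponential(λ=2.25).

P(X > 0.61) = 1 - P(X ≤ 0.61)
                = 1 - F(0.61)
                = 1 - 0.746528
                = 0.253472

So there's approximately a 25.3% chance that X exceeds 0.61.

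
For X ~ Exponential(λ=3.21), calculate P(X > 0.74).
0.092977

We have X ~ Exponential(λ=3.21).

P(X > 0.74) = 1 - P(X ≤ 0.74)
                = 1 - F(0.74)
                = 1 - 0.907023
                = 0.092977

So there's approximately a 9.3% chance that X exceeds 0.74.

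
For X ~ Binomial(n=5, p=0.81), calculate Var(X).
0.7695

We have X ~ Binomial(n=5, p=0.81).

For a Binomial distribution with n=5, p=0.81:
Var(X) = 0.7695

The variance measures the spread of the distribution around the mean.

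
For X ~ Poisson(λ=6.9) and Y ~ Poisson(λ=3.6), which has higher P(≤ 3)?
Y has higher probability (P(Y ≤ 3) = 0.5152 > P(X ≤ 3) = 0.0871)

Compute P(≤ 3) for each distribution:

X ~ Poisson(λ=6.9):
P(X ≤ 3) = 0.0871

Y ~ Poisson(λ=3.6):
P(Y ≤ 3) = 0.5152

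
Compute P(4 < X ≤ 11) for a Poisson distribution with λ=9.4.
0.719692

We have X ~ Poisson(λ=9.4).

To find P(4 < X ≤ 11), we use:
P(4 < X ≤ 11) = P(X ≤ 11) - P(X ≤ 4)
                 = F(11) - F(4)
                 = 0.762570 - 0.042878
                 = 0.719692

So there's approximately a 72.0% chance that X falls in this range.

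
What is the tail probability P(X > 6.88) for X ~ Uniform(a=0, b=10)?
0.312000

We have X ~ Uniform(a=0, b=10).

P(X > 6.88) = 1 - P(X ≤ 6.88)
                = 1 - F(6.88)
                = 1 - 0.688000
                = 0.312000

So there's approximately a 31.2% chance that X exceeds 6.88.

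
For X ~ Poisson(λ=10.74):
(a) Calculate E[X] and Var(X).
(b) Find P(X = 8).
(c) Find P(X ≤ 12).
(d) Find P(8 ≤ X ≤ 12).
(a) E[X] = 10.7400, Var(X) = 10.7400
(b) P(X = 8) = 0.095102
(c) P(X ≤ 12) = 0.716783
(d) P(8 ≤ X ≤ 12) = 0.555994

We have X ~ Poisson(λ=10.74).

(a) Moments:
E[X] = 10.7400
Var(X) = 10.7400
σ = √Var(X) = 3.2772

(b) Point probability using PMF:
P(X = 8) = 0.095102

(c) Cumulative probability using CDF:
P(X ≤ 12) = F(12) = 0.716783

(d) Range probability:
P(8 ≤ X ≤ 12) = P(X ≤ 12) - P(X ≤ 7)
                   = F(12) - F(7)
                   = 0.716783 - 0.160789
                   = 0.555994

This means approximately 55.6% of outcomes fall in the interval [8, 12].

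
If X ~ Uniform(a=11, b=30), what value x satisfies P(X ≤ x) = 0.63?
22.9700

We have X ~ Uniform(a=11, b=30).

We want to find x such that P(X ≤ x) = 0.63.

This is the 63rd percentile, which means 63% of values fall below this point.

Using the inverse CDF (quantile function):
x = F⁻¹(0.63) = 22.9700

Verification: P(X ≤ 22.9700) = 0.63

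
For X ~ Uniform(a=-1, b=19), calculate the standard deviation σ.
5.7735

We have X ~ Uniform(a=-1, b=19).

For a Uniform distribution with a=-1, b=19:
σ = √Var(X) = 5.7735

The standard deviation is the square root of the variance.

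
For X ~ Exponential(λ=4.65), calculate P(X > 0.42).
0.141848

We have X ~ Exponential(λ=4.65).

P(X > 0.42) = 1 - P(X ≤ 0.42)
                = 1 - F(0.42)
                = 1 - 0.858152
                = 0.141848

So there's approximately a 14.2% chance that X exceeds 0.42.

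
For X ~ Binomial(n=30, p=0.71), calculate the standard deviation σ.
2.4854

We have X ~ Binomial(n=30, p=0.71).

For a Binomial distribution with n=30, p=0.71:
σ = √Var(X) = 2.4854

The standard deviation is the square root of the variance.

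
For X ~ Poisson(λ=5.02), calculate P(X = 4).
0.174761

We have X ~ Poisson(λ=5.02).

For a Poisson distribution, the PMF gives us the probability of each outcome.

Using the PMF formula:
P(X = 4) = 0.174761

Rounded to 4 decimal places: 0.1748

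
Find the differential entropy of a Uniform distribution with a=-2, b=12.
2.6391 nats

We have X ~ Uniform(a=-2, b=12).

The differential entropy measures the uncertainty or information content of the distribution.

For a Uniform distribution with a=-2, b=12:
h(X) = 2.6391 nats

(In bits, this would be 3.8074 bits.)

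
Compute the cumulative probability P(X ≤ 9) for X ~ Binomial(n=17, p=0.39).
0.921610

We have X ~ Binomial(n=17, p=0.39).

The CDF gives us P(X ≤ k).

Using the CDF:
P(X ≤ 9) = 0.921610

This means there's approximately a 92.2% chance that X is at most 9.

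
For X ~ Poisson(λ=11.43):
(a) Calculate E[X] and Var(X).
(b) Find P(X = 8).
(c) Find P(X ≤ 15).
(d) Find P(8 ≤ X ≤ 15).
(a) E[X] = 11.4300, Var(X) = 11.4300
(b) P(X = 8) = 0.078499
(c) P(X ≤ 15) = 0.882660
(d) P(8 ≤ X ≤ 15) = 0.765132

We have X ~ Poisson(λ=11.43).

(a) Moments:
E[X] = 11.4300
Var(X) = 11.4300
σ = √Var(X) = 3.3808

(b) Point probability using PMF:
P(X = 8) = 0.078499

(c) Cumulative probability using CDF:
P(X ≤ 15) = F(15) = 0.882660

(d) Range probability:
P(8 ≤ X ≤ 15) = P(X ≤ 15) - P(X ≤ 7)
                   = F(15) - F(7)
                   = 0.882660 - 0.117529
                   = 0.765132

This means approximately 76.5% of outcomes fall in the interval [8, 15].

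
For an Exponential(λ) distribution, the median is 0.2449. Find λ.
λ = 2.8303

For X ~ Exponential(λ), the CDF is F(x) = 1 - e^(-λx).
The median m satisfies F(m) = 0.5:
1 - e^(-λm) = 0.5
e^(-λm) = 0.5
λm = ln(2)
m = ln(2) / λ

Given m = 0.2449:
λ = ln(2) / 0.2449 = 0.693147 / 0.2449 = 2.8303

Verification: ln(2) / 2.8303 = 0.2449 ✓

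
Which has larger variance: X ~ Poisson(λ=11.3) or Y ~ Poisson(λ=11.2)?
X has larger variance (11.3000 > 11.2000)

Compute the variance for each distribution:

X ~ Poisson(λ=11.3):
Var(X) = 11.3000

Y ~ Poisson(λ=11.2):
Var(Y) = 11.2000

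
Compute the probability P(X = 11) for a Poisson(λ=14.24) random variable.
0.080002

We have X ~ Poisson(λ=14.24).

For a Poisson distribution, the PMF gives us the probability of each outcome.

Using the PMF formula:
P(X = 11) = 0.080002

Rounded to 4 decimal places: 0.0800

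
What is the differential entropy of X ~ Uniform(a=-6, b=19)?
3.2189 nats

We have X ~ Uniform(a=-6, b=19).

The differential entropy measures the uncertainty or information content of the distribution.

For a Uniform distribution with a=-6, b=19:
h(X) = 3.2189 nats

(In bits, this would be 4.6439 bits.)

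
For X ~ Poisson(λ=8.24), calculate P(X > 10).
0.208629

We have X ~ Poisson(λ=8.24).

P(X > 10) = 1 - P(X ≤ 10)
                = 1 - F(10)
                = 1 - 0.791371
                = 0.208629

So there's approximately a 20.9% chance that X exceeds 10.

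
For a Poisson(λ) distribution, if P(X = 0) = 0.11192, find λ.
λ = 2.1900

For a Poisson(λ) distribution, the PMF at 0 is:
P(X = 0) = λ^0 e^(-λ) / 0! = e^(-λ)

Given P(X = 0) = 0.11192:
e^(-λ) = 0.11192
-λ = ln(0.11192)
λ = -ln(0.11192) = 2.1900

Verification: e^(-2.1900) = 0.11192 ✓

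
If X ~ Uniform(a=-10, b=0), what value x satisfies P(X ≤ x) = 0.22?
-7.8000

We have X ~ Uniform(a=-10, b=0).

We want to find x such that P(X ≤ x) = 0.22.

This is the 22nd percentile, which means 22% of values fall below this point.

Using the inverse CDF (quantile function):
x = F⁻¹(0.22) = -7.8000

Verification: P(X ≤ -7.8000) = 0.22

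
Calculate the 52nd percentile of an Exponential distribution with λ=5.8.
0.1265

We have X ~ Exponential(λ=5.8).

We want to find x such that P(X ≤ x) = 0.52.

This is the 52nd percentile, which means 52% of values fall below this point.

Using the inverse CDF (quantile function):
x = F⁻¹(0.52) = 0.1265

Verification: P(X ≤ 0.1265) = 0.52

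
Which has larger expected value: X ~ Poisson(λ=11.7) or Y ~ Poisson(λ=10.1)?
X has larger mean (11.7000 > 10.1000)

Compute the expected value for each distribution:

X ~ Poisson(λ=11.7):
E[X] = 11.7000

Y ~ Poisson(λ=10.1):
E[Y] = 10.1000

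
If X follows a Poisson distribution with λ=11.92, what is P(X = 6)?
0.026518

We have X ~ Poisson(λ=11.92).

For a Poisson distribution, the PMF gives us the probability of each outcome.

Using the PMF formula:
P(X = 6) = 0.026518

Rounded to 4 decimal places: 0.0265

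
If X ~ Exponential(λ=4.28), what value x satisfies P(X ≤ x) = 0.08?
0.0195

We have X ~ Exponential(λ=4.28).

We want to find x such that P(X ≤ x) = 0.08.

This is the 8th percentile, which means 8% of values fall below this point.

Using the inverse CDF (quantile function):
x = F⁻¹(0.08) = 0.0195

Verification: P(X ≤ 0.0195) = 0.08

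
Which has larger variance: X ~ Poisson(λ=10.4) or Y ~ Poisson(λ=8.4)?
X has larger variance (10.4000 > 8.4000)

Compute the variance for each distribution:

X ~ Poisson(λ=10.4):
Var(X) = 10.4000

Y ~ Poisson(λ=8.4):
Var(Y) = 8.4000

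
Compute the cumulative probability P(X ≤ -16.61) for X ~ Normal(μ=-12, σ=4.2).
0.136185

We have X ~ Normal(μ=-12, σ=4.2).

The CDF gives us P(X ≤ k).

Using the CDF:
P(X ≤ -16.61) = 0.136185

This means there's approximately a 13.6% chance that X is at most -16.61.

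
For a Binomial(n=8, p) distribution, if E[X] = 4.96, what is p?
p = 0.62

For a Binomial(n, p) distribution:
E[X] = n × p

Given n = 8 and E[X] = 4.96:
4.96 = 8 × p
p = 4.96 / 8 = 0.62

Verification: Binomial(8, 0.62) has E[X] = 4.96 ✓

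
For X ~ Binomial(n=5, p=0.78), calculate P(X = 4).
0.407166

We have X ~ Binomial(n=5, p=0.78).

For a Binomial distribution, the PMF gives us the probability of each outcome.

Using the PMF formula:
P(X = 4) = 0.407166

Rounded to 4 decimal places: 0.4072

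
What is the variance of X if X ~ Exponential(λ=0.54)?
3.4294

We have X ~ Exponential(λ=0.54).

For an Exponential distribution with λ=0.54:
Var(X) = 3.4294

The variance measures the spread of the distribution around the mean.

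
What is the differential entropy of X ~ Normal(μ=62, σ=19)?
4.3634 nats

We have X ~ Normal(μ=62, σ=19).

The differential entropy measures the uncertainty or information content of the distribution.

For a Normal distribution with μ=62, σ=19:
h(X) = 4.3634 nats

(In bits, this would be 6.2950 bits.)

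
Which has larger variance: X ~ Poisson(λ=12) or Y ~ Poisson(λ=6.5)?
X has larger variance (12.0000 > 6.5000)

Compute the variance for each distribution:

X ~ Poisson(λ=12):
Var(X) = 12.0000

Y ~ Poisson(λ=6.5):
Var(Y) = 6.5000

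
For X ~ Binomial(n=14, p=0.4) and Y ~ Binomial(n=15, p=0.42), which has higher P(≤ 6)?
X has higher probability (P(X ≤ 6) = 0.6925 > P(Y ≤ 6) = 0.5470)

Compute P(≤ 6) for each distribution:

X ~ Binomial(n=14, p=0.4):
P(X ≤ 6) = 0.6925

Y ~ Binomial(n=15, p=0.42):
P(Y ≤ 6) = 0.5470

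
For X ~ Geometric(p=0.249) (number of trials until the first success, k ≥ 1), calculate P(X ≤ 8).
0.898814

We have X ~ Geometric(p=0.249) (number of trials until the first success, k ≥ 1).

The CDF gives us P(X ≤ k).

Using the CDF:
P(X ≤ 8) = 0.898814

This means there's approximately a 89.9% chance that X is at most 8.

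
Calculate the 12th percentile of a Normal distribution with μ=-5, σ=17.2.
-25.2098

We have X ~ Normal(μ=-5, σ=17.2).

We want to find x such that P(X ≤ x) = 0.12.

This is the 12th percentile, which means 12% of values fall below this point.

Using the inverse CDF (quantile function):
x = F⁻¹(0.12) = -25.2098

Verification: P(X ≤ -25.2098) = 0.12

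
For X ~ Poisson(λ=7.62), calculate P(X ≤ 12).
0.952786

We have X ~ Poisson(λ=7.62).

The CDF gives us P(X ≤ k).

Using the CDF:
P(X ≤ 12) = 0.952786

This means there's approximately a 95.3% chance that X is at most 12.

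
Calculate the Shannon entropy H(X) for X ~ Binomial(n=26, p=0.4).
2.3337 nats

We have X ~ Binomial(n=26, p=0.4).

The Shannon entropy measures the uncertainty or information content of the distribution.

For a Binomial distribution with n=26, p=0.4:
H(X) = 2.3337 nats

(In bits, this would be 3.3668 bits.)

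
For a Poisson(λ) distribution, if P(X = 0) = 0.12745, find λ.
λ = 2.0600

For a Poisson(λ) distribution, the PMF at 0 is:
P(X = 0) = λ^0 e^(-λ) / 0! = e^(-λ)

Given P(X = 0) = 0.12745:
e^(-λ) = 0.12745
-λ = ln(0.12745)
λ = -ln(0.12745) = 2.0600

Verification: e^(-2.0600) = 0.12745 ✓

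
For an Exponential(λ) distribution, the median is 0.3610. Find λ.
λ = 1.9201

For X ~ Exponential(λ), the CDF is F(x) = 1 - e^(-λx).
The median m satisfies F(m) = 0.5:
1 - e^(-λm) = 0.5
e^(-λm) = 0.5
λm = ln(2)
m = ln(2) / λ

Given m = 0.3610:
λ = ln(2) / 0.3610 = 0.693147 / 0.3610 = 1.9201

Verification: ln(2) / 1.9201 = 0.3610 ✓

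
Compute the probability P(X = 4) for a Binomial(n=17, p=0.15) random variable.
0.145676

We have X ~ Binomial(n=17, p=0.15).

For a Binomial distribution, the PMF gives us the probability of each outcome.

Using the PMF formula:
P(X = 4) = 0.145676

Rounded to 4 decimal places: 0.1457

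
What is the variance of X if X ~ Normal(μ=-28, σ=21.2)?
449.4400

We have X ~ Normal(μ=-28, σ=21.2).

For a Normal distribution with μ=-28, σ=21.2:
Var(X) = 449.4400

The variance measures the spread of the distribution around the mean.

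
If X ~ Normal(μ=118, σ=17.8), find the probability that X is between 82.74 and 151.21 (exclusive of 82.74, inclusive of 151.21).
0.945159

We have X ~ Normal(μ=118, σ=17.8).

To find P(82.74 < X ≤ 151.21), we use:
P(82.74 < X ≤ 151.21) = P(X ≤ 151.21) - P(X ≤ 82.74)
                 = F(151.21) - F(82.74)
                 = 0.968960 - 0.023801
                 = 0.945159

So there's approximately a 94.5% chance that X falls in this range.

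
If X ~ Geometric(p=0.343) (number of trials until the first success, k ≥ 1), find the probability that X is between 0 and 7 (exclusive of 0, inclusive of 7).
0.947161

We have X ~ Geometric(p=0.343) (number of trials until the first success, k ≥ 1).

To find P(0 < X ≤ 7), we use:
P(0 < X ≤ 7) = P(X ≤ 7) - P(X ≤ 0)
                 = F(7) - F(0)
                 = 0.947161 - 0.000000
                 = 0.947161

So there's approximately a 94.7% chance that X falls in this range.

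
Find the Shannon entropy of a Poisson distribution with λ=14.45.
2.7483 nats

We have X ~ Poisson(λ=14.45).

The Shannon entropy measures the uncertainty or information content of the distribution.

For a Poisson distribution with λ=14.45:
H(X) = 2.7483 nats

(In bits, this would be 3.9650 bits.)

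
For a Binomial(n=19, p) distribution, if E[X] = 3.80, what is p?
p = 0.2

For a Binomial(n, p) distribution:
E[X] = n × p

Given n = 19 and E[X] = 3.80:
3.80 = 19 × p
p = 3.80 / 19 = 0.2

Verification: Binomial(19, 0.2) has E[X] = 3.80 ✓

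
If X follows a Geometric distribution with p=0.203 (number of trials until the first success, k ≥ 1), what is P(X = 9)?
0.033049

We have X ~ Geometric(p=0.203) (number of trials until the first success, k ≥ 1).

For a Geometric distribution, the PMF gives us the probability of each outcome.

Using the PMF formula:
P(X = 9) = 0.033049

Rounded to 4 decimal places: 0.0330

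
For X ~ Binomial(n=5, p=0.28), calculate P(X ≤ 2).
0.862352

We have X ~ Binomial(n=5, p=0.28).

The CDF gives us P(X ≤ k).

Using the CDF:
P(X ≤ 2) = 0.862352

This means there's approximately a 86.2% chance that X is at most 2.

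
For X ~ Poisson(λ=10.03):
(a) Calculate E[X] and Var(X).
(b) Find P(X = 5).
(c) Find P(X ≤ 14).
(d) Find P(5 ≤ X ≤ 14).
(a) E[X] = 10.0300, Var(X) = 10.0300
(b) P(X = 5) = 0.037269
(c) P(X ≤ 14) = 0.914970
(d) P(5 ≤ X ≤ 14) = 0.886280

We have X ~ Poisson(λ=10.03).

(a) Moments:
E[X] = 10.0300
Var(X) = 10.0300
σ = √Var(X) = 3.1670

(b) Point probability using PMF:
P(X = 5) = 0.037269

(c) Cumulative probability using CDF:
P(X ≤ 14) = F(14) = 0.914970

(d) Range probability:
P(5 ≤ X ≤ 14) = P(X ≤ 14) - P(X ≤ 4)
                   = F(14) - F(4)
                   = 0.914970 - 0.028690
                   = 0.886280

This means approximately 88.6% of outcomes fall in the interval [5, 14].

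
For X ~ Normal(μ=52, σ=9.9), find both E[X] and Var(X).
E[X] = 52.0000, Var(X) = 98.0100

We have X ~ Normal(μ=52, σ=9.9).

For a Normal distribution with μ=52, σ=9.9:

Expected value:
E[X] = 52.0000

Variance:
Var(X) = 98.0100

Standard deviation:
σ = √Var(X) = 9.9000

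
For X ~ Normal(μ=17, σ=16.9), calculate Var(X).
285.6100

We have X ~ Normal(μ=17, σ=16.9).

For a Normal distribution with μ=17, σ=16.9:
Var(X) = 285.6100

The variance measures the spread of the distribution around the mean.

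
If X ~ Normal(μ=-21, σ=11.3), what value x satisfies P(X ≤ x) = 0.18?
-31.3436

We have X ~ Normal(μ=-21, σ=11.3).

We want to find x such that P(X ≤ x) = 0.18.

This is the 18th percentile, which means 18% of values fall below this point.

Using the inverse CDF (quantile function):
x = F⁻¹(0.18) = -31.3436

Verification: P(X ≤ -31.3436) = 0.18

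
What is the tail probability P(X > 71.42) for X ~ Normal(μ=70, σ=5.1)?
0.390341

We have X ~ Normal(μ=70, σ=5.1).

P(X > 71.42) = 1 - P(X ≤ 71.42)
                = 1 - F(71.42)
                = 1 - 0.609659
                = 0.390341

So there's approximately a 39.0% chance that X exceeds 71.42.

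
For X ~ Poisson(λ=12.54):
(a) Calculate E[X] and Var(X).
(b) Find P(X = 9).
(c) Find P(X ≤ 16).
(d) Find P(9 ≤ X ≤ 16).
(a) E[X] = 12.5400, Var(X) = 12.5400
(b) P(X = 9) = 0.075659
(c) P(X ≤ 16) = 0.866763
(d) P(9 ≤ X ≤ 16) = 0.744034

We have X ~ Poisson(λ=12.54).

(a) Moments:
E[X] = 12.5400
Var(X) = 12.5400
σ = √Var(X) = 3.5412

(b) Point probability using PMF:
P(X = 9) = 0.075659

(c) Cumulative probability using CDF:
P(X ≤ 16) = F(16) = 0.866763

(d) Range probability:
P(9 ≤ X ≤ 16) = P(X ≤ 16) - P(X ≤ 8)
                   = F(16) - F(8)
                   = 0.866763 - 0.122728
                   = 0.744034

This means approximately 74.4% of outcomes fall in the interval [9, 16].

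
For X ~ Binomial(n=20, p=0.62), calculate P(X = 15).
0.094458

We have X ~ Binomial(n=20, p=0.62).

For a Binomial distribution, the PMF gives us the probability of each outcome.

Using the PMF formula:
P(X = 15) = 0.094458

Rounded to 4 decimal places: 0.0945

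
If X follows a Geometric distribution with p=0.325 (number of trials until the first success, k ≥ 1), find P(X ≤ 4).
0.792406

We have X ~ Geometric(p=0.325) (number of trials until the first success, k ≥ 1).

The CDF gives us P(X ≤ k).

Using the CDF:
P(X ≤ 4) = 0.792406

This means there's approximately a 79.2% chance that X is at most 4.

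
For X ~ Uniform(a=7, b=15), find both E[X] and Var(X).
E[X] = 11.0000, Var(X) = 5.3333

We have X ~ Uniform(a=7, b=15).

For a Uniform distribution with a=7, b=15:

Expected value:
E[X] = 11.0000

Variance:
Var(X) = 5.3333

Standard deviation:
σ = √Var(X) = 2.3094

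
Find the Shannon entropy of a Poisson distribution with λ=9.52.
2.5363 nats

We have X ~ Poisson(λ=9.52).

The Shannon entropy measures the uncertainty or information content of the distribution.

For a Poisson distribution with λ=9.52:
H(X) = 2.5363 nats

(In bits, this would be 3.6592 bits.)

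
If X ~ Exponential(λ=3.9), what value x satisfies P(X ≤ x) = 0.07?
0.0186

We have X ~ Exponential(λ=3.9).

We want to find x such that P(X ≤ x) = 0.07.

This is the 7th percentile, which means 7% of values fall below this point.

Using the inverse CDF (quantile function):
x = F⁻¹(0.07) = 0.0186

Verification: P(X ≤ 0.0186) = 0.07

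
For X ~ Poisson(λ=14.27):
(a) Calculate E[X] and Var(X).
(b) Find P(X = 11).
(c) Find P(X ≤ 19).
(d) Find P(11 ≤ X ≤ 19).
(a) E[X] = 14.2700, Var(X) = 14.2700
(b) P(X = 11) = 0.079456
(c) P(X ≤ 19) = 0.911929
(d) P(11 ≤ X ≤ 19) = 0.753461

We have X ~ Poisson(λ=14.27).

(a) Moments:
E[X] = 14.2700
Var(X) = 14.2700
σ = √Var(X) = 3.7776

(b) Point probability using PMF:
P(X = 11) = 0.079456

(c) Cumulative probability using CDF:
P(X ≤ 19) = F(19) = 0.911929

(d) Range probability:
P(11 ≤ X ≤ 19) = P(X ≤ 19) - P(X ≤ 10)
                   = F(19) - F(10)
                   = 0.911929 - 0.158468
                   = 0.753461

This means approximately 75.3% of outcomes fall in the interval [11, 19].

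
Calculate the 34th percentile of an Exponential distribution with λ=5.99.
0.0694

We have X ~ Exponential(λ=5.99).

We want to find x such that P(X ≤ x) = 0.34.

This is the 34th percentile, which means 34% of values fall below this point.

Using the inverse CDF (quantile function):
x = F⁻¹(0.34) = 0.0694

Verification: P(X ≤ 0.0694) = 0.34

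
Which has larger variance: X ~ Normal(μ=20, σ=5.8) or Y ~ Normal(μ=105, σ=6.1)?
Y has larger variance (37.2100 > 33.6400)

Compute the variance for each distribution:

X ~ Normal(μ=20, σ=5.8):
Var(X) = 33.6400

Y ~ Normal(μ=105, σ=6.1):
Var(Y) = 37.2100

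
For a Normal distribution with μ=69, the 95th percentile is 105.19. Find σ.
σ = 22.0020

For X ~ Normal(μ, σ), the p-th percentile satisfies x = μ + z_p × σ,
where z_p = Φ⁻¹(p) is the standard normal quantile.

Step 1: z_{0.95} = Φ⁻¹(0.95) = 1.6449

Step 2: Solve for σ:
105.19 = 69 + 1.6449 × σ
σ = (105.19 - 69) / 1.6449
σ = 36.19 / 1.6449
σ = 22.0020

Verification: μ + z × σ = 69 + 1.6449 × 22.0020 = 105.19 ✓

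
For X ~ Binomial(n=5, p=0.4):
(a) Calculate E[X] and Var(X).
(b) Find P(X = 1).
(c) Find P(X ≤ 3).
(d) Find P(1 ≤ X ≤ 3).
(a) E[X] = 2.0000, Var(X) = 1.2000
(b) P(X = 1) = 0.259200
(c) P(X ≤ 3) = 0.912960
(d) P(1 ≤ X ≤ 3) = 0.835200

We have X ~ Binomial(n=5, p=0.4).

(a) Moments:
E[X] = 2.0000
Var(X) = 1.2000
σ = √Var(X) = 1.0954

(b) Point probability using PMF:
P(X = 1) = 0.259200

(c) Cumulative probability using CDF:
P(X ≤ 3) = F(3) = 0.912960

(d) Range probability:
P(1 ≤ X ≤ 3) = P(X ≤ 3) - P(X ≤ 0)
                   = F(3) - F(0)
                   = 0.912960 - 0.077760
                   = 0.835200

This means approximately 83.5% of outcomes fall in the interval [1, 3].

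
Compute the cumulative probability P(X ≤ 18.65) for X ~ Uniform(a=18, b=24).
0.108333

We have X ~ Uniform(a=18, b=24).

The CDF gives us P(X ≤ k).

Using the CDF:
P(X ≤ 18.65) = 0.108333

This means there's approximately a 10.8% chance that X is at most 18.65.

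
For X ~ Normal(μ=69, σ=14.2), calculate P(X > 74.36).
0.352914

We have X ~ Normal(μ=69, σ=14.2).

P(X > 74.36) = 1 - P(X ≤ 74.36)
                = 1 - F(74.36)
                = 1 - 0.647086
                = 0.352914

So there's approximately a 35.3% chance that X exceeds 74.36.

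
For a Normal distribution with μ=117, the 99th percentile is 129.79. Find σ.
σ = 5.4979

For X ~ Normal(μ, σ), the p-th percentile satisfies x = μ + z_p × σ,
where z_p = Φ⁻¹(p) is the standard normal quantile.

Step 1: z_{0.99} = Φ⁻¹(0.99) = 2.3263

Step 2: Solve for σ:
129.79 = 117 + 2.3263 × σ
σ = (129.79 - 117) / 2.3263
σ = 12.79 / 2.3263
σ = 5.4979

Verification: μ + z × σ = 117 + 2.3263 × 5.4979 = 129.79 ✓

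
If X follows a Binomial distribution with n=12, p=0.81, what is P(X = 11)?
0.224528

We have X ~ Binomial(n=12, p=0.81).

For a Binomial distribution, the PMF gives us the probability of each outcome.

Using the PMF formula:
P(X = 11) = 0.224528

Rounded to 4 decimal places: 0.2245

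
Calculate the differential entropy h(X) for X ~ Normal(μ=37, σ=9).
3.6162 nats

We have X ~ Normal(μ=37, σ=9).

The differential entropy measures the uncertainty or information content of the distribution.

For a Normal distribution with μ=37, σ=9:
h(X) = 3.6162 nats

(In bits, this would be 5.2170 bits.)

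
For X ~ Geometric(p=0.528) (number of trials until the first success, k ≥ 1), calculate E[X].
1.8939

We have X ~ Geometric(p=0.528) (number of trials until the first success, k ≥ 1).

For a Geometric distribution with p=0.528 (number of trials until the first success, k ≥ 1):
E[X] = 1.8939

This is the expected (average) value of X.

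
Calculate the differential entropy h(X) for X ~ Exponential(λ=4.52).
-0.5085 nats

We have X ~ Exponential(λ=4.52).

The differential entropy measures the uncertainty or information content of the distribution.

For an Exponential distribution with λ=4.52:
h(X) = -0.5085 nats

(In bits, this would be -0.7336 bits.)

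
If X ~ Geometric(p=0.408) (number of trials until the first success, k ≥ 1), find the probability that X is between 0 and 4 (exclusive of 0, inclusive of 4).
0.877175

We have X ~ Geometric(p=0.408) (number of trials until the first success, k ≥ 1).

To find P(0 < X ≤ 4), we use:
P(0 < X ≤ 4) = P(X ≤ 4) - P(X ≤ 0)
                 = F(4) - F(0)
                 = 0.877175 - 0.000000
                 = 0.877175

So there's approximately a 87.7% chance that X falls in this range.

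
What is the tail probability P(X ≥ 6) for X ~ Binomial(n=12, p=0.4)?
0.334791

We have X ~ Binomial(n=12, p=0.4).

For discrete distributions, P(X ≥ 6) = 1 - P(X ≤ 5).

P(X ≤ 5) = 0.665209
P(X ≥ 6) = 1 - 0.665209 = 0.334791

So there's approximately a 33.5% chance that X is at least 6.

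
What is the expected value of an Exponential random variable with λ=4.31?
0.2320

We have X ~ Exponential(λ=4.31).

For an Exponential distribution with λ=4.31:
E[X] = 0.2320

This is the expected (average) value of X.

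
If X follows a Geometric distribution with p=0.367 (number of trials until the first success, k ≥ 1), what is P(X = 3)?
0.147053

We have X ~ Geometric(p=0.367) (number of trials until the first success, k ≥ 1).

For a Geometric distribution, the PMF gives us the probability of each outcome.

Using the PMF formula:
P(X = 3) = 0.147053

Rounded to 4 decimal places: 0.1471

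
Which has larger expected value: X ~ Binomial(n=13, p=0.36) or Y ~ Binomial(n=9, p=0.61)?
Y has larger mean (5.4900 > 4.6800)

Compute the expected value for each distribution:

X ~ Binomial(n=13, p=0.36):
E[X] = 4.6800

Y ~ Binomial(n=9, p=0.61):
E[Y] = 5.4900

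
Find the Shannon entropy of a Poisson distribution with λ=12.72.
2.6837 nats

We have X ~ Poisson(λ=12.72).

The Shannon entropy measures the uncertainty or information content of the distribution.

For a Poisson distribution with λ=12.72:
H(X) = 2.6837 nats

(In bits, this would be 3.8717 bits.)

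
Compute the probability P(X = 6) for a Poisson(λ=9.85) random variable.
0.066909

We have X ~ Poisson(λ=9.85).

For a Poisson distribution, the PMF gives us the probability of each outcome.

Using the PMF formula:
P(X = 6) = 0.066909

Rounded to 4 decimal places: 0.0669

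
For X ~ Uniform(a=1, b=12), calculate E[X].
6.5000

We have X ~ Uniform(a=1, b=12).

For a Uniform distribution with a=1, b=12:
E[X] = 6.5000

This is the expected (average) value of X.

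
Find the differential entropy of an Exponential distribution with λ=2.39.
0.1287 nats

We have X ~ Exponential(λ=2.39).

The differential entropy measures the uncertainty or information content of the distribution.

For an Exponential distribution with λ=2.39:
h(X) = 0.1287 nats

(In bits, this would be 0.1857 bits.)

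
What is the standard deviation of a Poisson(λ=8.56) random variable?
2.9257

We have X ~ Poisson(λ=8.56).

For a Poisson distribution with λ=8.56:
σ = √Var(X) = 2.9257

The standard deviation is the square root of the variance.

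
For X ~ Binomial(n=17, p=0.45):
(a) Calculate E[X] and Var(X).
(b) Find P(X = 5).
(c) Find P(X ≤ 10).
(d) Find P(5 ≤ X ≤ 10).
(a) E[X] = 7.6500, Var(X) = 4.2075
(b) P(X = 5) = 0.087491
(c) P(X ≤ 10) = 0.917410
(d) P(5 ≤ X ≤ 10) = 0.857834

We have X ~ Binomial(n=17, p=0.45).

(a) Moments:
E[X] = 7.6500
Var(X) = 4.2075
σ = √Var(X) = 2.0512

(b) Point probability using PMF:
P(X = 5) = 0.087491

(c) Cumulative probability using CDF:
P(X ≤ 10) = F(10) = 0.917410

(d) Range probability:
P(5 ≤ X ≤ 10) = P(X ≤ 10) - P(X ≤ 4)
                   = F(10) - F(4)
                   = 0.917410 - 0.059576
                   = 0.857834

This means approximately 85.8% of outcomes fall in the interval [5, 10].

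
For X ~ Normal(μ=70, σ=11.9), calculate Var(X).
141.6100

We have X ~ Normal(μ=70, σ=11.9).

For a Normal distribution with μ=70, σ=11.9:
Var(X) = 141.6100

The variance measures the spread of the distribution around the mean.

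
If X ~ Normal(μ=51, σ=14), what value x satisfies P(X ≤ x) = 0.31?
44.0581

We have X ~ Normal(μ=51, σ=14).

We want to find x such that P(X ≤ x) = 0.31.

This is the 31st percentile, which means 31% of values fall below this point.

Using the inverse CDF (quantile function):
x = F⁻¹(0.31) = 44.0581

Verification: P(X ≤ 44.0581) = 0.31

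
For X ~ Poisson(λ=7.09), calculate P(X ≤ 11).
0.942480

We have X ~ Poisson(λ=7.09).

The CDF gives us P(X ≤ k).

Using the CDF:
P(X ≤ 11) = 0.942480

This means there's approximately a 94.2% chance that X is at most 11.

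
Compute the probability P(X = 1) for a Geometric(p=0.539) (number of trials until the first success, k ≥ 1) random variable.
0.539000

We have X ~ Geometric(p=0.539) (number of trials until the first success, k ≥ 1).

For a Geometric distribution, the PMF gives us the probability of each outcome.

Using the PMF formula:
P(X = 1) = 0.539000

Rounded to 4 decimal places: 0.5390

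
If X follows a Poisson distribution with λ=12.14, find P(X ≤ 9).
0.230375

We have X ~ Poisson(λ=12.14).

The CDF gives us P(X ≤ k).

Using the CDF:
P(X ≤ 9) = 0.230375

This means there's approximately a 23.0% chance that X is at most 9.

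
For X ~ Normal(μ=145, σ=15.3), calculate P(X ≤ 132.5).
0.206966

We have X ~ Normal(μ=145, σ=15.3).

The CDF gives us P(X ≤ k).

Using the CDF:
P(X ≤ 132.5) = 0.206966

This means there's approximately a 20.7% chance that X is at most 132.5.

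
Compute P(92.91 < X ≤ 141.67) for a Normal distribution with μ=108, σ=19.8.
0.732488

We have X ~ Normal(μ=108, σ=19.8).

To find P(92.91 < X ≤ 141.67), we use:
P(92.91 < X ≤ 141.67) = P(X ≤ 141.67) - P(X ≤ 92.91)
                 = F(141.67) - F(92.91)
                 = 0.955482 - 0.222994
                 = 0.732488

So there's approximately a 73.2% chance that X falls in this range.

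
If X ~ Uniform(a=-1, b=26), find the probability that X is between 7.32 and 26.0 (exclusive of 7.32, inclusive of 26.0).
0.691852

We have X ~ Uniform(a=-1, b=26).

To find P(7.32 < X ≤ 26.0), we use:
P(7.32 < X ≤ 26.0) = P(X ≤ 26.0) - P(X ≤ 7.32)
                 = F(26.0) - F(7.32)
                 = 1.000000 - 0.308148
                 = 0.691852

So there's approximately a 69.2% chance that X falls in this range.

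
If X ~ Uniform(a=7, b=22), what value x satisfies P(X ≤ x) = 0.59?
15.8500

We have X ~ Uniform(a=7, b=22).

We want to find x such that P(X ≤ x) = 0.59.

This is the 59th percentile, which means 59% of values fall below this point.

Using the inverse CDF (quantile function):
x = F⁻¹(0.59) = 15.8500

Verification: P(X ≤ 15.8500) = 0.59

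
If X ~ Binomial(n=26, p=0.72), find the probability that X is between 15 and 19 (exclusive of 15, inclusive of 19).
0.538567

We have X ~ Binomial(n=26, p=0.72).

To find P(15 < X ≤ 19), we use:
P(15 < X ≤ 19) = P(X ≤ 19) - P(X ≤ 15)
                 = F(19) - F(15)
                 = 0.621838 - 0.083271
                 = 0.538567

So there's approximately a 53.9% chance that X falls in this range.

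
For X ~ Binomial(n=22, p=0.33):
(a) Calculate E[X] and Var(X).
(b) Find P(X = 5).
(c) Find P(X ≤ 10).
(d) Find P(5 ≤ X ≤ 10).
(a) E[X] = 7.2600, Var(X) = 4.8642
(b) P(X = 5) = 0.113857
(c) P(X ≤ 10) = 0.926209
(d) P(5 ≤ X ≤ 10) = 0.824426

We have X ~ Binomial(n=22, p=0.33).

(a) Moments:
E[X] = 7.2600
Var(X) = 4.8642
σ = √Var(X) = 2.2055

(b) Point probability using PMF:
P(X = 5) = 0.113857

(c) Cumulative probability using CDF:
P(X ≤ 10) = F(10) = 0.926209

(d) Range probability:
P(5 ≤ X ≤ 10) = P(X ≤ 10) - P(X ≤ 4)
                   = F(10) - F(4)
                   = 0.926209 - 0.101782
                   = 0.824426

This means approximately 82.4% of outcomes fall in the interval [5, 10].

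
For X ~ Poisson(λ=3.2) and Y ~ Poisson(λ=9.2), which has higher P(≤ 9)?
X has higher probability (P(X ≤ 9) = 0.9982 > P(Y ≤ 9) = 0.5611)

Compute P(≤ 9) for each distribution:

X ~ Poisson(λ=3.2):
P(X ≤ 9) = 0.9982

Y ~ Poisson(λ=9.2):
P(Y ≤ 9) = 0.5611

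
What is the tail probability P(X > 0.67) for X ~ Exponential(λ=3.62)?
0.088443

We have X ~ Exponential(λ=3.62).

P(X > 0.67) = 1 - P(X ≤ 0.67)
                = 1 - F(0.67)
                = 1 - 0.911557
                = 0.088443

So there's approximately a 8.8% chance that X exceeds 0.67.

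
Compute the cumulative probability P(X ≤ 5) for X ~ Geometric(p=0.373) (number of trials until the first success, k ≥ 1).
0.903097

We have X ~ Geometric(p=0.373) (number of trials until the first success, k ≥ 1).

The CDF gives us P(X ≤ k).

Using the CDF:
P(X ≤ 5) = 0.903097

This means there's approximately a 90.3% chance that X is at most 5.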